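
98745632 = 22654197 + 76091435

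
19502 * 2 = 39004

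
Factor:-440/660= - 2/3 = - 2^1  *3^( - 1)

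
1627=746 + 881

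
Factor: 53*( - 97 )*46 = - 2^1*23^1*53^1*97^1 = - 236486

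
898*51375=46134750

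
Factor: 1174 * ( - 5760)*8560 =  - 57884774400 = - 2^12*3^2*5^2*107^1*587^1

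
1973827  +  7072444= 9046271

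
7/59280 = 7/59280 = 0.00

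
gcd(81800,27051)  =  1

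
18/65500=9/32750  =  0.00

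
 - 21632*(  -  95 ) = 2055040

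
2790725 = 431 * 6475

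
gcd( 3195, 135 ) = 45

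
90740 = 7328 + 83412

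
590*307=181130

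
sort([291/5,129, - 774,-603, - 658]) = [-774, - 658, - 603,291/5,  129] 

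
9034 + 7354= 16388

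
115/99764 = 115/99764= 0.00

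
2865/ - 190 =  - 16 + 35/38= - 15.08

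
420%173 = 74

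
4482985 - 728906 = 3754079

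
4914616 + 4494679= 9409295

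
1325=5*265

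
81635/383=81635/383 = 213.15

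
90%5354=90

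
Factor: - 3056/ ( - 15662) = 8/41 = 2^3 * 41^( - 1 ) 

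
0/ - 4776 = 0/1= - 0.00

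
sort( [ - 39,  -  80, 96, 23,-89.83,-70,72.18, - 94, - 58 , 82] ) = [ - 94, - 89.83, - 80  ,-70, - 58,  -  39, 23, 72.18, 82, 96 ] 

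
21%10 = 1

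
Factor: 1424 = 2^4 * 89^1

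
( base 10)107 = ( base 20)57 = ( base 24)4B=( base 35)32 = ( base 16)6B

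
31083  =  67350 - 36267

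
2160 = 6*360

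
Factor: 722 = 2^1*19^2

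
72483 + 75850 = 148333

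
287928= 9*31992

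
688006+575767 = 1263773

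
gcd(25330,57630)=170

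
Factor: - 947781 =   -  3^4*11701^1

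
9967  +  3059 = 13026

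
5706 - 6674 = - 968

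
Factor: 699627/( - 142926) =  - 233209/47642 = -2^( - 1 )*7^( - 1 )*41^( - 1 )*83^( - 1 )*101^1 * 2309^1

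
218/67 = 218/67 = 3.25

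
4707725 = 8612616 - 3904891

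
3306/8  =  1653/4 = 413.25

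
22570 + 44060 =66630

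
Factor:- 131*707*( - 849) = 3^1*7^1*101^1*131^1 * 283^1 = 78631833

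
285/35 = 8 + 1/7  =  8.14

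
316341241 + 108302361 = 424643602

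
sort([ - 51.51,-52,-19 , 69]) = [ - 52  , - 51.51,  -  19, 69 ] 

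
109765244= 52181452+57583792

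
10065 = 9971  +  94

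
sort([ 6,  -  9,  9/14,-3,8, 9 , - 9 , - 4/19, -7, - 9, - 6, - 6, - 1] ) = [ - 9,-9, - 9, - 7, - 6,-6, - 3 , - 1, - 4/19, 9/14,6, 8, 9] 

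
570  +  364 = 934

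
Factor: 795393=3^3 *89^1*331^1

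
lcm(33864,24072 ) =1997976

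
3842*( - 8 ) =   -  30736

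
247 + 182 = 429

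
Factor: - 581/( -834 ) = 2^(-1)*3^( - 1)*7^1  *  83^1*139^( - 1) 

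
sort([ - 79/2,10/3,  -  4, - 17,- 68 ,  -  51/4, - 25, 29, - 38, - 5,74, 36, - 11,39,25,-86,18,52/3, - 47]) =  [ - 86, - 68, - 47, -79/2, - 38, - 25, - 17,  -  51/4, - 11,-5, - 4,10/3,52/3 , 18 , 25,29, 36, 39, 74 ] 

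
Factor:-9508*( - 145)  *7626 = 2^3 * 3^1*5^1*29^1*31^1*41^1 * 2377^1 = 10513661160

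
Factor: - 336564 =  - 2^2*3^2*9349^1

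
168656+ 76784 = 245440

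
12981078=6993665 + 5987413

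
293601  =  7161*41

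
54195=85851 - 31656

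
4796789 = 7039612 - 2242823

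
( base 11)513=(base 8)1153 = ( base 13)388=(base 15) 2b4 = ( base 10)619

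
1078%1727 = 1078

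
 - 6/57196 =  - 1 + 28595/28598 =- 0.00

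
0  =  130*0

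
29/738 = 29/738 = 0.04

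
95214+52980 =148194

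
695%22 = 13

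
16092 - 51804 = - 35712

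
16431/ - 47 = - 350 + 19/47 = -  349.60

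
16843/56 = 300  +  43/56=300.77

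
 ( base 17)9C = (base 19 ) 8D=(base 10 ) 165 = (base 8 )245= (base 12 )119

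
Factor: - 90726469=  - 137^1*607^1*1091^1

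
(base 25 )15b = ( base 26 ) 137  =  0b1011111001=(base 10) 761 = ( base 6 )3305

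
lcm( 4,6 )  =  12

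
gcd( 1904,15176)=56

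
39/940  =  39/940= 0.04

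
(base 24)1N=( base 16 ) 2f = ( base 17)2d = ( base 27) 1K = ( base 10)47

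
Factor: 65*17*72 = 2^3*3^2*5^1*13^1*17^1 = 79560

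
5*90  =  450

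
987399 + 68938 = 1056337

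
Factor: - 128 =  - 2^7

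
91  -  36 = 55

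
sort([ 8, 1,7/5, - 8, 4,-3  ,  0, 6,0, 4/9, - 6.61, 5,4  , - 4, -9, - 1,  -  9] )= [ - 9, - 9,-8,-6.61, - 4, -3 , - 1,0,0, 4/9, 1 , 7/5, 4, 4,5, 6, 8]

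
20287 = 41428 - 21141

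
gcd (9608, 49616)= 8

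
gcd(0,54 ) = 54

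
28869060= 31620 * 913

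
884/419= 884/419 = 2.11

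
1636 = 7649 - 6013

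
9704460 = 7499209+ 2205251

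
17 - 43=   -26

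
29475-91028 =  - 61553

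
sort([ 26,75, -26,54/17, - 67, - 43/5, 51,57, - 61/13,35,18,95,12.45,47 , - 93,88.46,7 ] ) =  [ - 93, - 67,-26, - 43/5,-61/13,54/17,7, 12.45, 18,26,35, 47,51,57,75, 88.46,95 ]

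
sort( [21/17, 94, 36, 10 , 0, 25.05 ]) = [ 0, 21/17,10 , 25.05, 36, 94]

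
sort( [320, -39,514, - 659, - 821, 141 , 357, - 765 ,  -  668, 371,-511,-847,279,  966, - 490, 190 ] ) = [-847,-821,-765 , - 668,  -  659, - 511,-490, - 39, 141, 190,279, 320, 357,371,  514,  966 ] 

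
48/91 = 48/91=0.53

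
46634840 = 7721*6040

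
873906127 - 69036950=804869177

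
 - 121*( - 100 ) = 12100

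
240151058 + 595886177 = 836037235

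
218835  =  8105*27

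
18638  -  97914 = -79276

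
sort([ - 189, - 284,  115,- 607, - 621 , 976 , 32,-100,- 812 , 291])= [ - 812,  -  621,- 607, - 284, - 189,-100,  32 , 115,291,976] 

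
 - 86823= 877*( - 99)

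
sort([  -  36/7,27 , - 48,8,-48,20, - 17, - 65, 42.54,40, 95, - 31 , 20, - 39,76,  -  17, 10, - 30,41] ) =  [ - 65, - 48, - 48,  -  39, - 31,  -  30, - 17,  -  17,-36/7,8 , 10, 20,  20,27,40,41,42.54 , 76, 95]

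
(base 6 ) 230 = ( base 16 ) 5A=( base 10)90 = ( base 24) 3I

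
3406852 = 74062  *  46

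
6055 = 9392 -3337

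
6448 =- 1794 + 8242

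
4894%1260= 1114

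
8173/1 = 8173 = 8173.00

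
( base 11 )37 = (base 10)40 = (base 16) 28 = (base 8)50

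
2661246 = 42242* 63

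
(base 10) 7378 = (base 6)54054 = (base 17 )1890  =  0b1110011010010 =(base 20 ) i8i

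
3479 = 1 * 3479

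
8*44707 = 357656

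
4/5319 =4/5319 = 0.00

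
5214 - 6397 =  - 1183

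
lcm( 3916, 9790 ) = 19580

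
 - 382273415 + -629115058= - 1011388473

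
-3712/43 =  - 87  +  29/43 = -  86.33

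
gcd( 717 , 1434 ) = 717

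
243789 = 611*399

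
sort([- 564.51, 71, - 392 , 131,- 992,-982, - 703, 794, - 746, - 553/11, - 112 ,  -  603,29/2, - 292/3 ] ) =[ - 992, - 982, - 746, - 703, - 603, - 564.51,- 392, - 112, - 292/3, - 553/11, 29/2,71,131,794] 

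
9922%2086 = 1578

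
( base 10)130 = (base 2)10000010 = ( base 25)55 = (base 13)A0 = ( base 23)5F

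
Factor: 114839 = 23^1*4993^1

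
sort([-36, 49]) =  [ - 36, 49] 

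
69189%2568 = 2421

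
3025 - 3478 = -453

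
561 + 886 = 1447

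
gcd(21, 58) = 1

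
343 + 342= 685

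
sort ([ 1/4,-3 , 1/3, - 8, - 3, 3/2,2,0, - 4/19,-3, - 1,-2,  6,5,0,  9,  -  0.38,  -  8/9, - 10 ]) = [ - 10, - 8, - 3, - 3, - 3, - 2, - 1,-8/9,-0.38,  -  4/19, 0,  0, 1/4,  1/3,  3/2, 2,  5,6,9]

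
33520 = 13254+20266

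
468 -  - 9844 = 10312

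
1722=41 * 42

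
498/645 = 166/215 = 0.77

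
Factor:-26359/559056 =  - 2^( - 4) * 3^( - 1)*19^( - 1 )*43^1=- 43/912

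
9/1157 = 9/1157   =  0.01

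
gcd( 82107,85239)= 27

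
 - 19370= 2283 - 21653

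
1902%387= 354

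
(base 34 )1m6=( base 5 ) 30120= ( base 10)1910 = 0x776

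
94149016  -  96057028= -1908012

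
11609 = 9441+2168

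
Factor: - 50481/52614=- 71/74 =- 2^(-1)*37^( -1)*71^1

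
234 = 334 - 100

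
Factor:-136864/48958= - 2^4*47^1*269^(-1) = - 752/269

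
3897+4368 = 8265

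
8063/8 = 1007 + 7/8 = 1007.88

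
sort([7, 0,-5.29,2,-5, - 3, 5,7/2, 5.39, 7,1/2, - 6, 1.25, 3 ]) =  [ - 6,-5.29, - 5, - 3, 0 , 1/2,1.25,  2, 3, 7/2, 5,5.39,7,  7 ] 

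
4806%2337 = 132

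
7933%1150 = 1033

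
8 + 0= 8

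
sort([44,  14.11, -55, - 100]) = [ - 100, - 55, 14.11, 44]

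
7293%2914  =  1465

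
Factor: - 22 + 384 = 362 = 2^1 *181^1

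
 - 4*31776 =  -127104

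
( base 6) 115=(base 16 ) 2f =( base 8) 57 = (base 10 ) 47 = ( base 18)2b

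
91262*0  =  0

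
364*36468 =13274352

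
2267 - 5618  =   - 3351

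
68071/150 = 453  +  121/150 = 453.81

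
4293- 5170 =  - 877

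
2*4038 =8076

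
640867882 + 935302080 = 1576169962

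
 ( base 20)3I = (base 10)78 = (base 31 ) 2g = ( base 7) 141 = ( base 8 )116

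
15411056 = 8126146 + 7284910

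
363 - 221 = 142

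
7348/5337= 7348/5337 = 1.38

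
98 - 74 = 24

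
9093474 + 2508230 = 11601704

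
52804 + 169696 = 222500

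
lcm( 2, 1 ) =2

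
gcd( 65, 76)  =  1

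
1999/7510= 1999/7510 = 0.27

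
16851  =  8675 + 8176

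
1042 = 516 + 526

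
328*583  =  191224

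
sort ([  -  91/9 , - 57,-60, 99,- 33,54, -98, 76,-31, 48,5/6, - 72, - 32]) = [-98,-72,  -  60,-57  , - 33,-32, - 31, - 91/9, 5/6, 48, 54, 76, 99]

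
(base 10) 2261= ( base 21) 52e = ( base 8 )4325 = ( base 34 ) 1wh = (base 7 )6410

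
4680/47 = 99 + 27/47=   99.57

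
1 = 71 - 70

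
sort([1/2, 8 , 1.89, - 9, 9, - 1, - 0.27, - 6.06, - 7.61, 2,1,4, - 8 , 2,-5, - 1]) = [  -  9,- 8,-7.61, - 6.06, - 5,-1,  -  1, - 0.27, 1/2,1,1.89,2,2,4,8,9] 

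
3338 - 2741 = 597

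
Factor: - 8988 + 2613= -3^1*5^3*17^1 = - 6375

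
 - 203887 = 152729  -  356616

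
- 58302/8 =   -  29151/4 = - 7287.75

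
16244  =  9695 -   -  6549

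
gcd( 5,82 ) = 1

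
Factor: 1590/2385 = 2/3 = 2^1*3^( - 1)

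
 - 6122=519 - 6641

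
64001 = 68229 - 4228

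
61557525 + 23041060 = 84598585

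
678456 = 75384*9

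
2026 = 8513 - 6487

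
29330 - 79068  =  -49738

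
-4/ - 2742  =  2/1371 = 0.00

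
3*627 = 1881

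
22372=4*5593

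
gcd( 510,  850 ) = 170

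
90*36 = 3240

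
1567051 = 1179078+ 387973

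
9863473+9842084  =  19705557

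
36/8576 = 9/2144 = 0.00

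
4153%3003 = 1150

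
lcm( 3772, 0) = 0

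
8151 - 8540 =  - 389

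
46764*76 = 3554064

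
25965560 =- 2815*( - 9224)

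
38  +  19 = 57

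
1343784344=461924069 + 881860275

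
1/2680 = 1/2680 = 0.00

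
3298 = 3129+169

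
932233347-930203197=2030150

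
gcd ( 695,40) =5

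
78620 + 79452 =158072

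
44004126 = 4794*9179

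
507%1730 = 507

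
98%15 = 8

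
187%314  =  187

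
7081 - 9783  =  -2702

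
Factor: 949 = 13^1 *73^1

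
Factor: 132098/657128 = 66049/328564 = 2^( - 2)*257^2*82141^(- 1) 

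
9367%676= 579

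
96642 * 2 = 193284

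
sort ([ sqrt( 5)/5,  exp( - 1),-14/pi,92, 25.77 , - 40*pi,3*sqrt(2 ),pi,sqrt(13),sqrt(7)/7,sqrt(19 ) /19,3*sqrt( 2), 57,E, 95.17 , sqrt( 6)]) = [ - 40*pi, - 14/pi,sqrt( 19)/19,exp ( -1),sqrt(7) /7,  sqrt ( 5 ) /5, sqrt(6),E,pi , sqrt(13),3*sqrt(2),  3*sqrt(2),25.77, 57, 92,95.17]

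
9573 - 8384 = 1189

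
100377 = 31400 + 68977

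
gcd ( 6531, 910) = 7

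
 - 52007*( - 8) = 416056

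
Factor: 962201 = 601^1 *1601^1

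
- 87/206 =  - 87/206=- 0.42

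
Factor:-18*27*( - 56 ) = 2^4*3^5*7^1 = 27216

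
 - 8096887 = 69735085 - 77831972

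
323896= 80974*4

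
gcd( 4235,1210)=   605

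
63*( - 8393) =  - 528759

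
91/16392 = 91/16392 = 0.01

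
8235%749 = 745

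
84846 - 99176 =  - 14330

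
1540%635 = 270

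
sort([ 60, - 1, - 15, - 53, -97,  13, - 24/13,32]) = [ - 97, - 53, - 15, - 24/13,-1,13,32, 60 ]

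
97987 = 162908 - 64921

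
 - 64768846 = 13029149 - 77797995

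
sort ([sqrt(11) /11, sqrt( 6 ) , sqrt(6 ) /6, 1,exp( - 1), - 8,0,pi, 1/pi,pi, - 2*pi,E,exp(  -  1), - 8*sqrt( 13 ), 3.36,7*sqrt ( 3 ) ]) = [ - 8*sqrt( 13 ), - 8, - 2*pi,0, sqrt(11)/11, 1/pi,exp( - 1), exp( - 1),  sqrt( 6 ) /6, 1,sqrt(6 ), E,pi, pi,3.36, 7 * sqrt ( 3)]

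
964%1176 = 964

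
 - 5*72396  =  - 361980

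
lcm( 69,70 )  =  4830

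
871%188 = 119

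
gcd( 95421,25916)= 1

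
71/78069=71/78069 = 0.00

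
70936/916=17734/229 = 77.44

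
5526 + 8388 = 13914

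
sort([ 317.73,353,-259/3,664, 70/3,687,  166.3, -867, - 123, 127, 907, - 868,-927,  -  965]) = [-965, - 927, - 868, - 867, - 123, - 259/3,70/3, 127, 166.3,317.73, 353, 664,687,907]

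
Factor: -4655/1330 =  - 7/2 = - 2^ (-1 )*7^1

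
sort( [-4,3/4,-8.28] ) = [-8.28,  -  4, 3/4 ]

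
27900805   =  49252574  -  21351769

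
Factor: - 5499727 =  - 5499727^1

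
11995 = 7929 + 4066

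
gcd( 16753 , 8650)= 1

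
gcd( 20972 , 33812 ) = 428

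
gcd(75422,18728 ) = 2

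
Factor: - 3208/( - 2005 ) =8/5 = 2^3 * 5^( -1)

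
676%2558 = 676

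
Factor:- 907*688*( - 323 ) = 2^4*17^1*19^1*43^1*907^1 = 201557168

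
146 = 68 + 78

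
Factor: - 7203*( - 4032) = 29042496= 2^6*3^3*7^5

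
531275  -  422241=109034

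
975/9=325/3 = 108.33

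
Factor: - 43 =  - 43^1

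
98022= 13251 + 84771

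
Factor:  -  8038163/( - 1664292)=1148309/237756 = 2^( - 2 )*3^(-1 )* 353^1 *3253^1 * 19813^( - 1 ) 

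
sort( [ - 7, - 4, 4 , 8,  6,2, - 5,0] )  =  [ - 7, - 5 , - 4,0,2,4,6 , 8]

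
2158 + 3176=5334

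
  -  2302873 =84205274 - 86508147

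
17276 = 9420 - -7856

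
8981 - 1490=7491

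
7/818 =7/818 = 0.01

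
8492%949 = 900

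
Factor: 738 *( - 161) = -2^1*3^2 * 7^1*23^1*41^1=- 118818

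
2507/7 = 2507/7 = 358.14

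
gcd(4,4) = 4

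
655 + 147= 802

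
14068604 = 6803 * 2068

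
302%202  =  100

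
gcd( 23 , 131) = 1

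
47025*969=45567225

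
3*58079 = 174237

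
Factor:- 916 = -2^2*229^1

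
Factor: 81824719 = 107^1 *764717^1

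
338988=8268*41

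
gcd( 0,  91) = 91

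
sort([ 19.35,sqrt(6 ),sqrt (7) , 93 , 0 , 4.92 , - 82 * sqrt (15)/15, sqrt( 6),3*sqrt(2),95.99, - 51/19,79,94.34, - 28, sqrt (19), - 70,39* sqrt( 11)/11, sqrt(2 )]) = [ - 70,  -  28, - 82* sqrt(15) /15 , - 51/19, 0, sqrt( 2) , sqrt(6),sqrt( 6 ) , sqrt( 7),3  *  sqrt ( 2),sqrt (19 ),  4.92,39*sqrt(11) /11,19.35, 79,93, 94.34, 95.99] 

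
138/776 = 69/388 = 0.18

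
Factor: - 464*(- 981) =455184  =  2^4*3^2*29^1*109^1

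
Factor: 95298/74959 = 2^1*3^1*7^1*2269^1*74959^( - 1)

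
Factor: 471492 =2^2 *3^2 * 7^1 * 1871^1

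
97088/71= 1367+31/71 = 1367.44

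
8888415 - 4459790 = 4428625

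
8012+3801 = 11813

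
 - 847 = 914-1761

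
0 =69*0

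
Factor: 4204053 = 3^2*7^2*9533^1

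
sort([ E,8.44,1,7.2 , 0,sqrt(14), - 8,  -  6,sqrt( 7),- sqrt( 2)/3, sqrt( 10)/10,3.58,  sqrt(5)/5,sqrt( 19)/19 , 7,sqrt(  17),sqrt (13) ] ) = [ - 8,-6,-sqrt(2)/3,0 , sqrt( 19)/19, sqrt(10)/10, sqrt( 5)/5,  1, sqrt( 7), E,  3.58,sqrt(  13 ) , sqrt( 14), sqrt( 17),7,7.2,8.44]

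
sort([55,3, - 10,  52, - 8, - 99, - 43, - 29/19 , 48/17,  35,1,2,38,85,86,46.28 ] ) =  [ - 99,-43, - 10, - 8,-29/19, 1, 2, 48/17,3, 35,38,46.28, 52, 55,85,86] 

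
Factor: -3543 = - 3^1*1181^1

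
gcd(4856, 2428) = 2428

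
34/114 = 17/57 = 0.30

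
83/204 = 83/204 =0.41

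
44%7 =2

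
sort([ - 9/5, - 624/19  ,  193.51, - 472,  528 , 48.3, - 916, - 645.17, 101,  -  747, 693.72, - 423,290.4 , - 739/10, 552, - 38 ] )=[  -  916, - 747,- 645.17, -472 , - 423, - 739/10, - 38, - 624/19, - 9/5, 48.3,  101, 193.51,290.4,528,552 , 693.72] 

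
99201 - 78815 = 20386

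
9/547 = 9/547 = 0.02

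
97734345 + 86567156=184301501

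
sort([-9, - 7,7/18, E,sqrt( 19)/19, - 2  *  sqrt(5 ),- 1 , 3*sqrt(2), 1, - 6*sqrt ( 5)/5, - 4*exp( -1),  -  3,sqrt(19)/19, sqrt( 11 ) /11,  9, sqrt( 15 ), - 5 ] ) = [ - 9, - 7, - 5, - 2 * sqrt(5 ), - 3, - 6*sqrt(5)/5 , - 4 * exp( - 1 ), - 1,sqrt( 19) /19  ,  sqrt( 19 )/19,sqrt(11 )/11,7/18,1,E , sqrt( 15 ) , 3*sqrt ( 2),  9] 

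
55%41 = 14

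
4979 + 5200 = 10179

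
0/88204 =0 = 0.00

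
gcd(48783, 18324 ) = 3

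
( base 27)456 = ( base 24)579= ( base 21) 6jc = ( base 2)101111110001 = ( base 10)3057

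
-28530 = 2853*( - 10)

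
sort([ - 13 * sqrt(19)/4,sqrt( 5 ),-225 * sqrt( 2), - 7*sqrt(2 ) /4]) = [-225*sqrt(2 ), -13*sqrt( 19 ) /4 , - 7*sqrt(2)/4 , sqrt (5) ]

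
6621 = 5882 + 739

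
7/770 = 1/110= 0.01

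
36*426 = 15336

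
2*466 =932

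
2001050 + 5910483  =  7911533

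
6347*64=406208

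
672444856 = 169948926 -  - 502495930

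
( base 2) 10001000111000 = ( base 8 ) 21070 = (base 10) 8760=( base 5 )240020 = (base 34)7JM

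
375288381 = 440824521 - 65536140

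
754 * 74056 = 55838224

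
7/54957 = 1/7851 = 0.00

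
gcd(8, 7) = 1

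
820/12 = 68  +  1/3 = 68.33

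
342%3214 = 342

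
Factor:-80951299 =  - 11^2*13^1 *53^1 * 971^1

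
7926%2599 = 129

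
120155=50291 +69864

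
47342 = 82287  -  34945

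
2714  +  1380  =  4094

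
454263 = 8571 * 53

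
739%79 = 28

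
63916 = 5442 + 58474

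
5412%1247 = 424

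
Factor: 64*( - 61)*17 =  - 2^6*17^1*61^1 = - 66368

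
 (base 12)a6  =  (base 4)1332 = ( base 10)126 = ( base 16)7E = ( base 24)56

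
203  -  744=- 541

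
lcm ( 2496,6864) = 27456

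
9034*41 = 370394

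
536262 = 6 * 89377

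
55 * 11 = 605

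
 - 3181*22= - 69982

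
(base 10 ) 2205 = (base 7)6300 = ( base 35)1s0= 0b100010011101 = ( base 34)1UT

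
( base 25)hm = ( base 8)677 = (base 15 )1EC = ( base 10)447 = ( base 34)D5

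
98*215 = 21070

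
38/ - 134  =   - 19/67 =- 0.28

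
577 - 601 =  - 24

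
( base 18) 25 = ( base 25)1g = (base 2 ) 101001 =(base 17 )27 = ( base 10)41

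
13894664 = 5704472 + 8190192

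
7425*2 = 14850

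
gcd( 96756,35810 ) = 2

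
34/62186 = 1/1829 = 0.00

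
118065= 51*2315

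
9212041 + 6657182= 15869223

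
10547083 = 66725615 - 56178532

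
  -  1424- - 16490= 15066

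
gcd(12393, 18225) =729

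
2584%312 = 88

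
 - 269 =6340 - 6609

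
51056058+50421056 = 101477114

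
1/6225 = 1/6225 = 0.00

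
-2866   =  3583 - 6449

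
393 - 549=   -156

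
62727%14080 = 6407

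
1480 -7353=- 5873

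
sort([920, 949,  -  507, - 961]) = [ - 961 ,  -  507, 920 , 949 ]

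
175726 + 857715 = 1033441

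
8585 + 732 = 9317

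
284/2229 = 284/2229 = 0.13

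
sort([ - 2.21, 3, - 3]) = [ - 3, - 2.21,3 ] 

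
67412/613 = 109 + 595/613 = 109.97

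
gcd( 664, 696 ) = 8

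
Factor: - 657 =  - 3^2 * 73^1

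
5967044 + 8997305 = 14964349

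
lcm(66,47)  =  3102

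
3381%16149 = 3381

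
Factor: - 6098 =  - 2^1*3049^1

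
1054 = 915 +139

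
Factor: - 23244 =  - 2^2*3^1*13^1*149^1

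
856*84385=72233560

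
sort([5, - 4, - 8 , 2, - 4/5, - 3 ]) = [ - 8, - 4, - 3, - 4/5  ,  2, 5] 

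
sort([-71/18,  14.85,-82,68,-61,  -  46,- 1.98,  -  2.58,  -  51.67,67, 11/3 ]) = [-82, - 61, - 51.67,- 46,-71/18,-2.58,-1.98,11/3, 14.85, 67,  68 ] 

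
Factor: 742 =2^1 * 7^1*  53^1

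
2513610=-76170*( - 33)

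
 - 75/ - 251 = 75/251 = 0.30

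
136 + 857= 993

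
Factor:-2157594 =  - 2^1*3^1*359599^1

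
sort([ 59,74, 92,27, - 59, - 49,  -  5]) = [ - 59,  -  49,-5 , 27, 59, 74,92 ] 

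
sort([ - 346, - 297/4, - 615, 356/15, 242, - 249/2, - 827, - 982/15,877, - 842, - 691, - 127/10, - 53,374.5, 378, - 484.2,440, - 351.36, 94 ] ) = [ - 842, - 827, - 691, - 615,-484.2, - 351.36, - 346, - 249/2,- 297/4, - 982/15, - 53, - 127/10,356/15, 94,242,  374.5, 378, 440, 877] 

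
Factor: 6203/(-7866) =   -  2^(-1)*3^(  -  2)*19^( - 1 ) * 23^ (-1)*6203^1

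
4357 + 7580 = 11937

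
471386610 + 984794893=1456181503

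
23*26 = 598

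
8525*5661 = 48260025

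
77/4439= 77/4439 = 0.02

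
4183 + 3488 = 7671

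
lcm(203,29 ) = 203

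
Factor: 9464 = 2^3 *7^1*13^2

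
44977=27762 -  - 17215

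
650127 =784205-134078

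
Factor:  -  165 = - 3^1*5^1*11^1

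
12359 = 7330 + 5029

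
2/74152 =1/37076 = 0.00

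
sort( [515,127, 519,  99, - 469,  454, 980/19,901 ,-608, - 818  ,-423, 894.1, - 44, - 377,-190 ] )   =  [-818, - 608 , - 469, - 423,- 377, - 190 ,-44, 980/19,  99, 127,454,515,519,894.1,  901 ]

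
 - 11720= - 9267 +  - 2453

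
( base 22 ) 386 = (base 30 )1OE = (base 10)1634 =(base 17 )5b2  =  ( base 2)11001100010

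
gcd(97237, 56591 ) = 1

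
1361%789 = 572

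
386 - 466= - 80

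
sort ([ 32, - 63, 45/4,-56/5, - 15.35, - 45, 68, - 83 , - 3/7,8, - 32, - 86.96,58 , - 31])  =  [ - 86.96, - 83, - 63,  -  45, - 32, - 31, - 15.35, - 56/5, - 3/7,8, 45/4,32,58,68]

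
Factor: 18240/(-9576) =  - 2^3*3^(-1)*5^1*7^ (-1)=   - 40/21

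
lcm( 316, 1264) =1264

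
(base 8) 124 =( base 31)2m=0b1010100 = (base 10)84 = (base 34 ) 2g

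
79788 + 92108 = 171896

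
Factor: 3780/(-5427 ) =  - 140/201 = - 2^2*3^( - 1) *5^1*7^1*67^( - 1 ) 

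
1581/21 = 75 + 2/7 = 75.29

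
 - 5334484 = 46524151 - 51858635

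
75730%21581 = 10987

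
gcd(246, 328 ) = 82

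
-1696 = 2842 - 4538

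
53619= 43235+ 10384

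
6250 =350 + 5900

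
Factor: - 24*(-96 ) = 2^8*3^2 = 2304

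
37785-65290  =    -  27505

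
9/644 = 9/644=0.01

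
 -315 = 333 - 648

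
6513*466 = 3035058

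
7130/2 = 3565 = 3565.00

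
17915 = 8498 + 9417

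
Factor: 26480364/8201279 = 2^2*3^1*29^1*47^1*127^( - 1)*1619^1*64577^( - 1 ) 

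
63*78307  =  4933341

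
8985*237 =2129445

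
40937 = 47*871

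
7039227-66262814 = - 59223587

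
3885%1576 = 733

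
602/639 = 602/639 = 0.94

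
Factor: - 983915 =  - 5^1 *19^1*10357^1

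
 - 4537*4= - 18148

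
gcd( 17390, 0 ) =17390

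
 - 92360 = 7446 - 99806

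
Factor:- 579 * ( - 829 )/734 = 2^(- 1 )*3^1*193^1*367^ ( - 1 ) * 829^1 = 479991/734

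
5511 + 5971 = 11482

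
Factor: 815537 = 19^1*42923^1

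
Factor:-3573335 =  - 5^1* 59^1*12113^1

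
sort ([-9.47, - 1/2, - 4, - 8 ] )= [ - 9.47, - 8, - 4, -1/2 ]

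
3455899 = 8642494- 5186595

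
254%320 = 254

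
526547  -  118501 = 408046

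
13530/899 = 13530/899=15.05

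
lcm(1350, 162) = 4050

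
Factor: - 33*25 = -825 = - 3^1*5^2*11^1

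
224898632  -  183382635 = 41515997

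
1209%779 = 430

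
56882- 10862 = 46020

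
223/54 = 223/54 = 4.13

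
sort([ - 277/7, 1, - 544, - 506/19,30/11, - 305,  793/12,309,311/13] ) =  [ - 544, -305,-277/7, - 506/19,1, 30/11, 311/13,793/12, 309]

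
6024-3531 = 2493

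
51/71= 51/71  =  0.72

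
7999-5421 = 2578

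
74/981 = 74/981  =  0.08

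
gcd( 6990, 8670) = 30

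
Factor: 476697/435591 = 3^( - 2 )*73^( - 1 )*719^1= 719/657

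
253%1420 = 253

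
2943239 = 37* 79547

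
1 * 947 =947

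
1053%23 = 18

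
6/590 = 3/295 = 0.01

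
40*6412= 256480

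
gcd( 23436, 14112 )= 252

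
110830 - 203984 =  - 93154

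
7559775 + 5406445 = 12966220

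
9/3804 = 3/1268 = 0.00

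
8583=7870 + 713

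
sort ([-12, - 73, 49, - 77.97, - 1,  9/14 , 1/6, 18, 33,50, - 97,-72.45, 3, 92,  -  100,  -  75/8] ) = [ - 100,- 97, - 77.97, - 73, - 72.45,-12, - 75/8 , - 1 , 1/6 , 9/14,3, 18, 33, 49,50,92] 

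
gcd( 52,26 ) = 26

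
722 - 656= 66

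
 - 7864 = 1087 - 8951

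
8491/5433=8491/5433= 1.56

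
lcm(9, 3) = 9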